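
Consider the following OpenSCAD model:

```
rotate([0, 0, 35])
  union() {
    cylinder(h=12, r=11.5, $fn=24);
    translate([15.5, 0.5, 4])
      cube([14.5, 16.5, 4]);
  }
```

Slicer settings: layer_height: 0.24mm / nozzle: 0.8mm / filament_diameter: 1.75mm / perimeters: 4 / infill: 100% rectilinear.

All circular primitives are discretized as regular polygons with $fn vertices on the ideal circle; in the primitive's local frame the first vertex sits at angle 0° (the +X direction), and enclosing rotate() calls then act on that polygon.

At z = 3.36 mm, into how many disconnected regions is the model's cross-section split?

1

At z = 3.36 mm: the r=11.5 cylinder gives a regular 24-gon of circumradius 11.5 (constant along its height); the cube at (15.5, 0.5) is absent (z outside [4, 8]); Merging all regions: only the r=11.5 cylinder is present, so the union is just that shape — 1 connected region; (rotated 35° about Z; rotation is an isometry so areas/perimeters/island counts are preserved). The result has 1 disconnected region.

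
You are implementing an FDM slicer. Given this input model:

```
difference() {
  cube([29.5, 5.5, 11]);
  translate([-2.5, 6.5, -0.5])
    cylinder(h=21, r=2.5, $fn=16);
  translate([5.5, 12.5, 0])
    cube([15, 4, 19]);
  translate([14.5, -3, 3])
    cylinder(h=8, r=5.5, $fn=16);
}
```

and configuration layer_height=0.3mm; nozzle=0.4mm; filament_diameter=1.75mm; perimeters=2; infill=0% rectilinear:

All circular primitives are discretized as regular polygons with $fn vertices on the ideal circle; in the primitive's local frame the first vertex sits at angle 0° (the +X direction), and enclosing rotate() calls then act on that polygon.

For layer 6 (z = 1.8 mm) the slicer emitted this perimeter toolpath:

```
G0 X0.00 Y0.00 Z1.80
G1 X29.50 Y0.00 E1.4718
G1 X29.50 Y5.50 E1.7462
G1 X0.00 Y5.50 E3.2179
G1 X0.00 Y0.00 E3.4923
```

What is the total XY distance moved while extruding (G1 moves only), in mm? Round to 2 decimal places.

70.00 mm

Sum the Euclidean lengths of each G1 segment: total = 70.00 mm.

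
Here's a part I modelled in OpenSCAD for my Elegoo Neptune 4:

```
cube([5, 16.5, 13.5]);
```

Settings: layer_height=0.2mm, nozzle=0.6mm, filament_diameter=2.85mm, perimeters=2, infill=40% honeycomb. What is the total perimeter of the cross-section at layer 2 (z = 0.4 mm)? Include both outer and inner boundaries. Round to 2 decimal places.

43.00 mm

At z = 0.4 mm: the cube (footprint 5×16.5) is included at this height (perimeter 43.00 mm). Overall, the cross-section is a single solid region. Total boundary length (outer) = 43.00 mm.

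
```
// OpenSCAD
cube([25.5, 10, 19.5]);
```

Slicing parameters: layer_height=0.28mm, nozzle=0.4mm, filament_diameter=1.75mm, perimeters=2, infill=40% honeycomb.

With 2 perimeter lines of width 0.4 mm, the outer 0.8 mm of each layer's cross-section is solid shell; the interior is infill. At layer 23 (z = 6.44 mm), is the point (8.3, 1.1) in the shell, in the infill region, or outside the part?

At z = 6.44 mm: the cube (footprint 25.5×10) is included at this height. Overall, the cross-section is a single solid region. The nearest boundary edge runs (0.00, 0.00)→(25.50, 0.00); distance from the point to it = 1.10 mm. The point is inside the cross-section and 1.10 mm from the nearest boundary — more than the 0.8 mm shell width (2 × 0.4), so it's in the infill interior.

infill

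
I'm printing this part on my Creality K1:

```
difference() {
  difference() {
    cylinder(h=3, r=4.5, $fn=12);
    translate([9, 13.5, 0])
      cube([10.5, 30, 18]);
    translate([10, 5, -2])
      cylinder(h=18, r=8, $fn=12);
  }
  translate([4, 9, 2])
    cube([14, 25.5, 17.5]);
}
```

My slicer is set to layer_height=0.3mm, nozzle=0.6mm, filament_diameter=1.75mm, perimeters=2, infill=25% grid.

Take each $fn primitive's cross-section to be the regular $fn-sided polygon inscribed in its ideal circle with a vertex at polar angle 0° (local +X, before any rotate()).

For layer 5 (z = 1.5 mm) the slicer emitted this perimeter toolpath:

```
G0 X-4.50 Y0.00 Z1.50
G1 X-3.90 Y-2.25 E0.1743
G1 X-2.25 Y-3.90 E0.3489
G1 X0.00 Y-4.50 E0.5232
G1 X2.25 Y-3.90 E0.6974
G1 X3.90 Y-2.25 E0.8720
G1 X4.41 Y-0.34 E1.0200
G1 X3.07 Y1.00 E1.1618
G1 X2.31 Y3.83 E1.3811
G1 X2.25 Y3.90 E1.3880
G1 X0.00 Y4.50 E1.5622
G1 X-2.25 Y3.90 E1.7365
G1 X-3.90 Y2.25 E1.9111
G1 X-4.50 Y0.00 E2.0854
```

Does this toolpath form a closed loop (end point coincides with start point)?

yes

Start point (G0): (-4.50, 0.00). End point (last G1): the path returns to the start — closed.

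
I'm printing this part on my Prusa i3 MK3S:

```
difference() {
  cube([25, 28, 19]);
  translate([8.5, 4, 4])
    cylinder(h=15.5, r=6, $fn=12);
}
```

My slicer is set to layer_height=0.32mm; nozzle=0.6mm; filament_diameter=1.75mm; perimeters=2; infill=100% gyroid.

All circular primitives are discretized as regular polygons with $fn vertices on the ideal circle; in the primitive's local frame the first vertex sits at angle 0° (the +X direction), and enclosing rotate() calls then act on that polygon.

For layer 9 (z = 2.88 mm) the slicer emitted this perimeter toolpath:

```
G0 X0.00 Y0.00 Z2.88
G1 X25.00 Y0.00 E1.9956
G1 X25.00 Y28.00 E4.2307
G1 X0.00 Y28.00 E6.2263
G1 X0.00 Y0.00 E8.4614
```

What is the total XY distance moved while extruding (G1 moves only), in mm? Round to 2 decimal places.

Sum the Euclidean lengths of each G1 segment: total = 106.00 mm.

106.00 mm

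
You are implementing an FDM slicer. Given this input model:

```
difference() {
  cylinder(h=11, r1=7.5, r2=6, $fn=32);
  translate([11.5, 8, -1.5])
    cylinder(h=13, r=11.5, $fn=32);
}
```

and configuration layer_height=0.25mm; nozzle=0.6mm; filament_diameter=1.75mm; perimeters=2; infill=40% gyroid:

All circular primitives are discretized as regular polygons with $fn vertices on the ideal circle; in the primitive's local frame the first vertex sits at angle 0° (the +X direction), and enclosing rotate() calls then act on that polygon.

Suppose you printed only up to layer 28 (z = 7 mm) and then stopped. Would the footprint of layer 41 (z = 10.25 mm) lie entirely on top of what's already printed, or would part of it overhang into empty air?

Compare the two slices. At z = 7: the cone contributes a regular 32-gon of circumradius 6.545 (interpolated between r1=7.5 and r2=6 at t=0.636) (area = (32/2)·6.545²·sin(360°/32) = 133.73 mm²); the r=11.5 cylinder at (11.5, 8) gives a regular 32-gon of circumradius 11.5 (constant along its height) (area = (32/2)·11.500²·sin(360°/32) = 412.81 mm²); Subtracting the remaining from the first: starting from the cone (133.73 mm²), the r=11.5 cylinder at (11.5, 8) partially overlaps it — only the 29.06 mm² overlap (of its 412.81 mm²) is removed, clipping the outline — area = 104.67 mm². At z = 10.25: the cone: at t=0.932 of its height the radius interpolates to r₁+(r₂−r₁)t = 6.102, giving a regular 32-gon of that circumradius (area = (32/2)·6.102²·sin(360°/32) = 116.24 mm²); the cylinder at (11.5, 8): section is a regular 32-gon, circumradius r=11.5 (area = (32/2)·11.500²·sin(360°/32) = 412.81 mm²); Taking the first minus the rest: starting from the cone (116.24 mm²), the r=11.5 cylinder at (11.5, 8) partially overlaps it — only the 23.85 mm² overlap (of its 412.81 mm²) is removed, clipping the outline — area = 92.38 mm². Checking containment: the cross-section at z = 10.25 is a subset of the cross-section at z = 7.

entirely on top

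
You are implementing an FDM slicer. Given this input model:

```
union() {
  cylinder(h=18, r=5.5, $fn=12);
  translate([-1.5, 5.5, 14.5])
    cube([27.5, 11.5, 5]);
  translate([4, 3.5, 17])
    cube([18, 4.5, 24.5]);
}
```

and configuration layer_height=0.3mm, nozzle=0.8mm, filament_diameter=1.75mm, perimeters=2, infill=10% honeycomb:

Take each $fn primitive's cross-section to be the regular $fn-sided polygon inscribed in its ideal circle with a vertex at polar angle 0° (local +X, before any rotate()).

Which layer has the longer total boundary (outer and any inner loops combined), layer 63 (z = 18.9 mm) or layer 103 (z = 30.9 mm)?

Layer 63 (z = 18.9): the cylinder is not intersected at this z (z outside [0, 18]); the cube at (-1.5, 5.5) is present — its section is the full 27.5×11.5 rectangle (perimeter 78.00 mm); the cube at (4, 3.5) (footprint 18×4.5) is included at this height (perimeter 45.00 mm); Taking the union: the regions partially overlap (shared area 45.00 mm²), so the edge portions inside another operand are dropped and the merged outline is re-measured after clipping — boundary = 82.00 mm. So its perimeter = 82.00 mm. Layer 103 (z = 30.9): the cylinder is absent (z outside [0, 18]); the cube at (-1.5, 5.5) is not intersected at this z (z outside [14.5, 19.5]); the 18×4.5 cube at (4, 3.5) contributes its full rectangle (perimeter 45.00 mm); Merging all regions: only the 18×4.5 cube at (4, 3.5) is present, so the union is just that shape — boundary = 45.00 mm. So its perimeter = 45.00 mm. Layer 63 is larger (82.00 vs 45.00 mm).

layer 63 (z = 18.9 mm)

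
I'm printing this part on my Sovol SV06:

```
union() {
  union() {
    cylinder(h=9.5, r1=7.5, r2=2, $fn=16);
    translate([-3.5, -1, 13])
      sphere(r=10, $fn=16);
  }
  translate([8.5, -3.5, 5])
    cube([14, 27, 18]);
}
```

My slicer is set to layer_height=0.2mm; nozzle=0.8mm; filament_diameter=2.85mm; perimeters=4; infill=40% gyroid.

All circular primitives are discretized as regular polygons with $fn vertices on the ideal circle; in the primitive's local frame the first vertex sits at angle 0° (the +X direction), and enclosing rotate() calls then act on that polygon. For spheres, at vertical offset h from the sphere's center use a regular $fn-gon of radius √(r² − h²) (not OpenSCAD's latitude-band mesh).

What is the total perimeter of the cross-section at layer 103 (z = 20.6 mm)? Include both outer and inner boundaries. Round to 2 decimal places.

At z = 20.6 mm: the cone does not reach this height (z outside [0, 9.5]); the r=10 sphere at (-3.5, -1) contributes a regular 16-gon of circumradius √(10²−7.6²) = 6.499 (perimeter = 2·16·6.499·sin(180°/16) = 40.57 mm); Merging all regions: only the r=10 sphere at (-3.5, -1) is present, so the union is just that shape — boundary = 40.57 mm; the cube at (8.5, -3.5) is present — its section is the full 14×27 rectangle (perimeter 82.00 mm); Merging all regions: the 2 present regions are separate (no shared area or edge), so areas and boundary lengths simply add and each stays a separate island — boundary = 122.57 mm. Overall, the cross-section has 2 separate islands. Total boundary length (outer) = 122.57 mm.

122.57 mm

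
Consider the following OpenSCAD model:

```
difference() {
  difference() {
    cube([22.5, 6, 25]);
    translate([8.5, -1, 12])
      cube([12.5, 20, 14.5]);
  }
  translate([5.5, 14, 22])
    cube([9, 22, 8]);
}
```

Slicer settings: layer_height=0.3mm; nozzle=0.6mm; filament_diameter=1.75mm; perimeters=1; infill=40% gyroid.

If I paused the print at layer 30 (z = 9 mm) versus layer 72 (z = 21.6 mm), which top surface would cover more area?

layer 30 (z = 9 mm)

Layer 30 (z = 9): the cube is present — its section is the full 22.5×6 rectangle (area 135.00 mm²); the cube at (8.5, -1) is not intersected at this z (z outside [12, 26.5]); Taking the first minus the rest: none of the subtracted shapes is present at this height, so the 22.5×6 cube is unchanged — area = 135.00 mm²; the cube at (5.5, 14) does not reach this height (z outside [22, 30]); After the difference (first − rest): none of the subtracted shapes is present at this height, so the result so far is unchanged — area = 135.00 mm². So its area = 135.00 mm². Layer 72 (z = 21.6): the cube is present — its section is the full 22.5×6 rectangle (area 135.00 mm²); the cube at (8.5, -1) (footprint 12.5×20) is included at this height (area 250.00 mm²); After the difference (first − rest): starting from the 22.5×6 cube (135.00 mm²), the 12.5×20 cube at (8.5, -1) partially overlaps it — only the 75.00 mm² overlap (of its 250.00 mm²) is removed, clipping the outline — area = 60.00 mm²; the cube at (5.5, 14) is absent (z outside [22, 30]); Subtracting the remaining from the first: none of the subtracted shapes is present at this height, so that combined region is unchanged — area = 60.00 mm². So its area = 60.00 mm². Layer 30 is larger (135.00 vs 60.00 mm²).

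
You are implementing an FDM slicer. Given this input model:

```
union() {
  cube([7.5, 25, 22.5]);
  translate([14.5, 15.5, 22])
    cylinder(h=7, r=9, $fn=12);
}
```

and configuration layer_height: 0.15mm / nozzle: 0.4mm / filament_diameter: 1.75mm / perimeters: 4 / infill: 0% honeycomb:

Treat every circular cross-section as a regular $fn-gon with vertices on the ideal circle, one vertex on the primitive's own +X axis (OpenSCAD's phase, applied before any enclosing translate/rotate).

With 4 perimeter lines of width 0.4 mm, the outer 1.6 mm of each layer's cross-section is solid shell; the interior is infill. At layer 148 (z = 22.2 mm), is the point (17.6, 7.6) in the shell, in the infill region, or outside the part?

At z = 22.2 mm: the 7.5×25 cube contributes its full rectangle; the cylinder at (14.5, 15.5): section is a regular 12-gon, circumradius r=9; Taking the union: the regions partially overlap (shared area 13.20 mm²), so overlapping operands fuse into one piece — 1 connected region. Overall, the cross-section is a single solid region. The nearest boundary edge runs (19.00, 7.71)→(14.50, 6.50); distance from the point to it = 0.26 mm. The point is inside the cross-section, 0.26 mm from the nearest boundary — within the 1.6 mm shell band (4 × 0.4).

shell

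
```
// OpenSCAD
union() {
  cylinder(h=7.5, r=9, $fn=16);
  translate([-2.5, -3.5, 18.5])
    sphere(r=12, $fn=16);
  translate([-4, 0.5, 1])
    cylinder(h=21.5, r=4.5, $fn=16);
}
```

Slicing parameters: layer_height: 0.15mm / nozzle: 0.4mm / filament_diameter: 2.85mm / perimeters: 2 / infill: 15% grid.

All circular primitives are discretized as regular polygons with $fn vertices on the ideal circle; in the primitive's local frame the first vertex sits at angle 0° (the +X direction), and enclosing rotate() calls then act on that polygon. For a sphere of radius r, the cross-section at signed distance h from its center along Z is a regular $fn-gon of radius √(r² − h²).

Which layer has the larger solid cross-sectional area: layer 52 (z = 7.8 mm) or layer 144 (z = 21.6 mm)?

layer 144 (z = 21.6 mm)

Layer 52 (z = 7.8): the cylinder is absent (z outside [0, 7.5]); the r=12 sphere at (-2.5, -3.5) contributes a regular 16-gon of circumradius √(12²−10.7²) = 5.432 (area = (16/2)·5.432²·sin(360°/16) = 90.34 mm²); the r=4.5 cylinder at (-4, 0.5) gives a regular 16-gon of circumradius 4.5 (constant along its height) (area = (16/2)·4.500²·sin(360°/16) = 61.99 mm²); Combining (union): the regions partially overlap — summed areas 152.34 mm² minus the doubly-counted overlap 34.61 mm² gives 117.73 mm² — area = 117.73 mm². So its area = 117.73 mm². Layer 144 (z = 21.6): the cylinder is absent (z outside [0, 7.5]); the r=12 sphere at (-2.5, -3.5) contributes a regular 16-gon of circumradius √(12²−3.1²) = 11.593 (area = (16/2)·11.593²·sin(360°/16) = 411.43 mm²); the cylinder at (-4, 0.5): section is a regular 16-gon, circumradius r=4.5 (area = (16/2)·4.500²·sin(360°/16) = 61.99 mm²); Combining (union): the r=4.5 cylinder at (-4, 0.5) lies entirely inside the r=12 sphere at (-2.5, -3.5), so the union is just the r=12 sphere at (-2.5, -3.5) — area = 411.43 mm². So its area = 411.43 mm². Layer 144 is larger (411.43 vs 117.73 mm²).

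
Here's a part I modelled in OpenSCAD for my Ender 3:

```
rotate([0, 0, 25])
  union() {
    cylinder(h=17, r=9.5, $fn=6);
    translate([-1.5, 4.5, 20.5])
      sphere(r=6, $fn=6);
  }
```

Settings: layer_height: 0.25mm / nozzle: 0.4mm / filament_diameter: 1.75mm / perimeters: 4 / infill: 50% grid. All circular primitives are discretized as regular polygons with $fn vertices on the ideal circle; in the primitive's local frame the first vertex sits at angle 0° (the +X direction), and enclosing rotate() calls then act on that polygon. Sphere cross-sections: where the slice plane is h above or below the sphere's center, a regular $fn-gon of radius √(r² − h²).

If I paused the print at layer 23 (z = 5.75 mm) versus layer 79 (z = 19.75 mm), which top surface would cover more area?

Layer 23 (z = 5.75): the r=9.5 cylinder gives a regular 6-gon of circumradius 9.5 (constant along its height) (area = (6/2)·9.500²·sin(360°/6) = 234.48 mm²); the sphere at (-1.5, 4.5) does not reach this height (|z−center|=14.750 > r=6); Combining (union): only the r=9.5 cylinder is present, so the union is just that shape — area = 234.48 mm²; (whole slice rotated 25° about Z — lengths, areas and connectivity unchanged). So its area = 234.48 mm². Layer 79 (z = 19.75): the cylinder is absent (z outside [0, 17]); the r=6 sphere at (-1.5, 4.5) slices to a regular 6-gon of circumradius 5.953 (√(r²−h²) with h=0.75 from center) (area = (6/2)·5.953²·sin(360°/6) = 92.07 mm²); Taking the union: only the r=6 sphere at (-1.5, 4.5) is present, so the union is just that shape — area = 92.07 mm²; (rotated 25° about Z; rotation is an isometry so areas/perimeters/island counts are preserved). So its area = 92.07 mm². Layer 23 is larger (234.48 vs 92.07 mm²).

layer 23 (z = 5.75 mm)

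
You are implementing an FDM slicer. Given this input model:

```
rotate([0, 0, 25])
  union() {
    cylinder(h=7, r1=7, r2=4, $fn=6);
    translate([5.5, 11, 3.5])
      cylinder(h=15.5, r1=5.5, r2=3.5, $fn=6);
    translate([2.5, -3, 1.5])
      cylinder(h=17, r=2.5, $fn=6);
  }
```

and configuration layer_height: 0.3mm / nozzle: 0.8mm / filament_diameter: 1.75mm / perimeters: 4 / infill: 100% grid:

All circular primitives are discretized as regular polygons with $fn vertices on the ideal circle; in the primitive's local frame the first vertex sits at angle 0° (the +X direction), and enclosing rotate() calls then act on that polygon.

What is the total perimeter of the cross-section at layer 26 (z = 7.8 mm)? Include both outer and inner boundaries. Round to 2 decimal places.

At z = 7.8 mm: the cone is not intersected at this z (z outside [0, 7]); the cone at (5.5, 11) contributes a regular 6-gon of circumradius 4.945 (interpolated between r1=5.5 and r2=3.5 at t=0.277) (perimeter = 2·6·4.945·sin(180°/6) = 29.67 mm); the r=2.5 cylinder at (2.5, -3) gives a regular 6-gon of circumradius 2.5 (constant along its height) (perimeter = 2·6·2.500·sin(180°/6) = 15.00 mm); Taking the union: the 2 present regions are separate (no shared area or edge), so areas and boundary lengths simply add and each stays a separate island — boundary = 44.67 mm; (whole slice rotated 25° about Z — lengths, areas and connectivity unchanged). Overall, the cross-section has 2 separate islands. Total boundary length (outer) = 44.67 mm.

44.67 mm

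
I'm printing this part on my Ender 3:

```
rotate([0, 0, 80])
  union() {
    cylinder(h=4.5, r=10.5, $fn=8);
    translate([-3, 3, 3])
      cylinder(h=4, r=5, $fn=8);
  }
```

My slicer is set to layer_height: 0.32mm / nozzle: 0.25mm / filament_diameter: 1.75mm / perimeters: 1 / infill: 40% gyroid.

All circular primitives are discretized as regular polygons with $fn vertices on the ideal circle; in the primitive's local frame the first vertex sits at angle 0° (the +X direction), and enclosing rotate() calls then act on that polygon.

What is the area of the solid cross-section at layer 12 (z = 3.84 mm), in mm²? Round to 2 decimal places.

At z = 3.84 mm: the cylinder: section is a regular 8-gon, circumradius r=10.5 (area = (8/2)·10.500²·sin(360°/8) = 311.83 mm²); the r=5 cylinder at (-3, 3) contributes a regular 8-gon of circumradius 5 (area = (8/2)·5.000²·sin(360°/8) = 70.71 mm²); Taking the union: the r=5 cylinder at (-3, 3) lies entirely inside the r=10.5 cylinder, so the union is just the r=10.5 cylinder — area = 311.83 mm²; (rotated 80° about Z; rotation is an isometry so areas/perimeters/island counts are preserved). Overall, the cross-section is a single solid region. Net area = 311.83 mm².

311.83 mm²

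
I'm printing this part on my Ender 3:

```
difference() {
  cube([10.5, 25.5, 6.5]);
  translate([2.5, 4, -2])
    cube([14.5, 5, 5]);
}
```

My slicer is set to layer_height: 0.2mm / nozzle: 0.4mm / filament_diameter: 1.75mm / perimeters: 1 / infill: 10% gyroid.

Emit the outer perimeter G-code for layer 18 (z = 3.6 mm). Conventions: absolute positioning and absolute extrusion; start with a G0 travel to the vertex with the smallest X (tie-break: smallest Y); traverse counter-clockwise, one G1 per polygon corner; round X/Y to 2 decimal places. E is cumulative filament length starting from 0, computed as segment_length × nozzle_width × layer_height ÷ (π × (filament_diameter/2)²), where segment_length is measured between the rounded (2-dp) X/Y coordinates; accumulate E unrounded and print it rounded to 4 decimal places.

G0 X0.00 Y0.00 Z3.60
G1 X10.50 Y0.00 E0.3492
G1 X10.50 Y25.50 E1.1974
G1 X0.00 Y25.50 E1.5466
G1 X0.00 Y0.00 E2.3947

At z = 3.6 mm: the cube (footprint 10.5×25.5) is included at this height; the cube at (2.5, 4) is not intersected at this z (z outside [-2, 3]); Taking the first minus the rest: none of the subtracted shapes is present at this height, so the 10.5×25.5 cube is unchanged — 1 connected region. The outline is a single polygon with 4 vertices. Extrusion per mm of travel: 0.4 × 0.2 / (π × 0.875²) = 0.033260. Accumulating E over each segment gives final E = 2.3947.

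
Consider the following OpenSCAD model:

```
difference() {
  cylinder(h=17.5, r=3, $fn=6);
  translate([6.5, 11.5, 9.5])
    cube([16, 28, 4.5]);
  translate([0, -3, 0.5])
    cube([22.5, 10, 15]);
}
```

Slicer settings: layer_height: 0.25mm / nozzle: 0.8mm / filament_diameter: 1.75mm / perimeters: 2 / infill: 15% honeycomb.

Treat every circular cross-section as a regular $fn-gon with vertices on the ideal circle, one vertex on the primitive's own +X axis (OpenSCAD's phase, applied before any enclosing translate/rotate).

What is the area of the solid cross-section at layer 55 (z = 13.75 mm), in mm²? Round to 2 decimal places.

11.69 mm²

At z = 13.75 mm: the r=3 cylinder gives a regular 6-gon of circumradius 3 (constant along its height) (area = (6/2)·3.000²·sin(360°/6) = 23.38 mm²); the 16×28 cube at (6.5, 11.5) contributes its full rectangle (area 448.00 mm²); the cube at (0, -3) is present — its section is the full 22.5×10 rectangle (area 225.00 mm²); Taking the first minus the rest: starting from the r=3 cylinder (23.38 mm²), the 16×28 cube at (6.5, 11.5) misses the remaining region (no effect); the 22.5×10 cube at (0, -3) partially overlaps it — only the 11.69 mm² overlap (of its 225.00 mm²) is removed, clipping the outline — area = 11.69 mm². Overall, the cross-section is a single solid region. Net area = 11.69 mm².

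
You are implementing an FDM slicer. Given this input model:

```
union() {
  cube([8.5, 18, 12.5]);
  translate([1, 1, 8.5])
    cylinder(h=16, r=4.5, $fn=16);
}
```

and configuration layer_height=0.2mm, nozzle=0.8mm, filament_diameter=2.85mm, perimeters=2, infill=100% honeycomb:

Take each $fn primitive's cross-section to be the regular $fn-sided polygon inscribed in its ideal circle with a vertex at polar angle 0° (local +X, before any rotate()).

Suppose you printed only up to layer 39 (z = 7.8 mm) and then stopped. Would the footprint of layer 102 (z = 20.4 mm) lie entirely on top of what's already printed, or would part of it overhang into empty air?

part overhangs

Compare the two slices. At z = 7.8: the 8.5×18 cube contributes its full rectangle (area 153.00 mm²); the cylinder at (1, 1) does not reach this height (z outside [8.5, 24.5]); Merging all regions: only the 8.5×18 cube is present, so the union is just that shape — area = 153.00 mm². At z = 20.4: the cube is absent (z outside [0, 12.5]); the r=4.5 cylinder at (1, 1) contributes a regular 16-gon of circumradius 4.5 (area = (16/2)·4.500²·sin(360°/16) = 61.99 mm²); Combining (union): only the r=4.5 cylinder at (1, 1) is present, so the union is just that shape — area = 61.99 mm². Checking containment: at z = 20.4 the cross-section extends beyond the z = 7.8 cross-section by about 36.69 mm².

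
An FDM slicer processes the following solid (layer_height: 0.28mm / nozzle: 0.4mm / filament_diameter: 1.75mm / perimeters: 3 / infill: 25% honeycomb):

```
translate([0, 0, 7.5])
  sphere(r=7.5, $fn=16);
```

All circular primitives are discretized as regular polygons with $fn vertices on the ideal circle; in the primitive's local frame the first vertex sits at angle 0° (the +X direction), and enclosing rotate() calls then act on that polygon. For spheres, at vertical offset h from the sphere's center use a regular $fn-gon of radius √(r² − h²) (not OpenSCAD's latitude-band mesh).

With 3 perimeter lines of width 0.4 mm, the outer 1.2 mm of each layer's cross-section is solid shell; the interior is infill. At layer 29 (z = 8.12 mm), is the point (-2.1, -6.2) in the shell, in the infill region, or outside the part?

shell

At z = 8.12 mm: the r=7.5 sphere contributes a regular 16-gon of circumradius √(7.5²−0.62²) = 7.474. Overall, the cross-section is a single solid region. The nearest boundary edge runs (-2.86, -6.91)→(-0.00, -7.47); distance from the point to it = 0.84 mm. The point is inside the cross-section, 0.84 mm from the nearest boundary — within the 1.2 mm shell band (3 × 0.4).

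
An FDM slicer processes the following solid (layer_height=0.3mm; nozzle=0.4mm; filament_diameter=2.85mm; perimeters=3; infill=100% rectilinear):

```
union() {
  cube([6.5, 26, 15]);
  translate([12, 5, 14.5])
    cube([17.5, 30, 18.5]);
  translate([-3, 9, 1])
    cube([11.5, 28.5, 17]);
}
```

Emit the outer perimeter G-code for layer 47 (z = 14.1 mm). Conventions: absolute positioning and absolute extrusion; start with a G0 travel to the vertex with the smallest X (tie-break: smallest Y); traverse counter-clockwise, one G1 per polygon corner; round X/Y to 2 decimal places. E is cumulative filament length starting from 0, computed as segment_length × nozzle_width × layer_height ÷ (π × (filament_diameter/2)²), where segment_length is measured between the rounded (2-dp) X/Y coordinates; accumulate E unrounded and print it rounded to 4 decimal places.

At z = 14.1 mm: the 6.5×26 cube contributes its full rectangle; the cube at (12, 5) is absent (z outside [14.5, 33]); the cube at (-3, 9) (footprint 11.5×28.5) is included at this height; Taking the union: the regions partially overlap (shared area 110.50 mm²), so overlapping operands fuse into one piece — 1 connected region. The outline is a single polygon with 8 vertices. Extrusion per mm of travel: 0.4 × 0.3 / (π × 1.425²) = 0.018811. Accumulating E over each segment gives final E = 1.8434.

G0 X-3.00 Y9.00 Z14.10
G1 X0.00 Y9.00 E0.0564
G1 X0.00 Y0.00 E0.2257
G1 X6.50 Y0.00 E0.3480
G1 X6.50 Y9.00 E0.5173
G1 X8.50 Y9.00 E0.5549
G1 X8.50 Y37.50 E1.0910
G1 X-3.00 Y37.50 E1.3073
G1 X-3.00 Y9.00 E1.8434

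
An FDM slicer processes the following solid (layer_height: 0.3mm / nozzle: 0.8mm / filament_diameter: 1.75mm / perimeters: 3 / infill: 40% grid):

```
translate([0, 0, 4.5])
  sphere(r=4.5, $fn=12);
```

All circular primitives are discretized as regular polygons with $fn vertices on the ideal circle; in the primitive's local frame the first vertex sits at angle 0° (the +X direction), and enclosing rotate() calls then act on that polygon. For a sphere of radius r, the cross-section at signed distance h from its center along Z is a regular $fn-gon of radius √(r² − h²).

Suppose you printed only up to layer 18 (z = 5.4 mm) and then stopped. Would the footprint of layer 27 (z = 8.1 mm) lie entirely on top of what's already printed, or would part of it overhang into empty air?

Compare the two slices. At z = 5.4: the r=4.5 sphere slices to a regular 12-gon of circumradius 4.409 (√(r²−h²) with h=0.9 from center) (area = (12/2)·4.409²·sin(360°/12) = 58.32 mm²). At z = 8.1: the r=4.5 sphere contributes a regular 12-gon of circumradius √(4.5²−3.6²) = 2.700 (area = (12/2)·2.700²·sin(360°/12) = 21.87 mm²). Checking containment: the cross-section at z = 8.1 is a subset of the cross-section at z = 5.4.

entirely on top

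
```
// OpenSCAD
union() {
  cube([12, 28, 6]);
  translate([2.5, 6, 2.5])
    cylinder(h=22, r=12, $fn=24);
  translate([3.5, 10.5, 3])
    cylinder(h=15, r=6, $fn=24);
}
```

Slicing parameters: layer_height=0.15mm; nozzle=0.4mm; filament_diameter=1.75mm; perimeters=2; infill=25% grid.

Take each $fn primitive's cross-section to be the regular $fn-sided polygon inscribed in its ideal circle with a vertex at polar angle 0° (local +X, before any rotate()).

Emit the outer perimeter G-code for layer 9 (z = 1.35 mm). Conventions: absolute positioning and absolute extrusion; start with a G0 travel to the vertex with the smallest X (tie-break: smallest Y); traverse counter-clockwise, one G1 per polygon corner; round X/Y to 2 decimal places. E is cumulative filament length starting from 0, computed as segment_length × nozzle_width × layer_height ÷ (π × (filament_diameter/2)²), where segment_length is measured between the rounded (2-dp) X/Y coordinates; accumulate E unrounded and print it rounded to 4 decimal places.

At z = 1.35 mm: the 12×28 cube contributes its full rectangle; the cylinder at (2.5, 6) does not reach this height (z outside [2.5, 24.5]); the cylinder at (3.5, 10.5) is not intersected at this z (z outside [3, 18]); Combining (union): only the 12×28 cube is present, so the union is just that shape — 1 connected region. The outline is a single polygon with 4 vertices. Extrusion per mm of travel: 0.4 × 0.15 / (π × 0.875²) = 0.024945. Accumulating E over each segment gives final E = 1.9956.

G0 X0.00 Y0.00 Z1.35
G1 X12.00 Y0.00 E0.2993
G1 X12.00 Y28.00 E0.9978
G1 X0.00 Y28.00 E1.2971
G1 X0.00 Y0.00 E1.9956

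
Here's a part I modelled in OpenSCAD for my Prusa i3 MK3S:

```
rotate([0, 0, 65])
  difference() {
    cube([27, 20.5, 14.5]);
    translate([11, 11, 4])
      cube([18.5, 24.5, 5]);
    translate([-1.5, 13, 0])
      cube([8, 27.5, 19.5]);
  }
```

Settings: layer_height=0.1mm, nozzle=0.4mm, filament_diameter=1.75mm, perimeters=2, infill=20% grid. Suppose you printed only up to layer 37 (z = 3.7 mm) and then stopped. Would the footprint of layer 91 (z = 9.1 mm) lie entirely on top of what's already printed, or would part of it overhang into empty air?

entirely on top

Compare the two slices. At z = 3.7: the cube is present — its section is the full 27×20.5 rectangle (area 553.50 mm²); the cube at (11, 11) is absent (z outside [4, 9]); the 8×27.5 cube at (-1.5, 13) contributes its full rectangle (area 220.00 mm²); After the difference (first − rest): starting from the 27×20.5 cube (553.50 mm²), the 8×27.5 cube at (-1.5, 13) partially overlaps it — only the 48.75 mm² overlap (of its 220.00 mm²) is removed, clipping the outline — area = 504.75 mm²; (whole slice rotated 65° about Z — lengths, areas and connectivity unchanged). At z = 9.1: the 27×20.5 cube contributes its full rectangle (area 553.50 mm²); the cube at (11, 11) is not intersected at this z (z outside [4, 9]); the cube at (-1.5, 13) is present — its section is the full 8×27.5 rectangle (area 220.00 mm²); After the difference (first − rest): starting from the 27×20.5 cube (553.50 mm²), the 8×27.5 cube at (-1.5, 13) partially overlaps it — only the 48.75 mm² overlap (of its 220.00 mm²) is removed, clipping the outline — area = 504.75 mm²; (whole slice rotated 65° about Z — lengths, areas and connectivity unchanged). Checking containment: the cross-section at z = 9.1 is a subset of the cross-section at z = 3.7.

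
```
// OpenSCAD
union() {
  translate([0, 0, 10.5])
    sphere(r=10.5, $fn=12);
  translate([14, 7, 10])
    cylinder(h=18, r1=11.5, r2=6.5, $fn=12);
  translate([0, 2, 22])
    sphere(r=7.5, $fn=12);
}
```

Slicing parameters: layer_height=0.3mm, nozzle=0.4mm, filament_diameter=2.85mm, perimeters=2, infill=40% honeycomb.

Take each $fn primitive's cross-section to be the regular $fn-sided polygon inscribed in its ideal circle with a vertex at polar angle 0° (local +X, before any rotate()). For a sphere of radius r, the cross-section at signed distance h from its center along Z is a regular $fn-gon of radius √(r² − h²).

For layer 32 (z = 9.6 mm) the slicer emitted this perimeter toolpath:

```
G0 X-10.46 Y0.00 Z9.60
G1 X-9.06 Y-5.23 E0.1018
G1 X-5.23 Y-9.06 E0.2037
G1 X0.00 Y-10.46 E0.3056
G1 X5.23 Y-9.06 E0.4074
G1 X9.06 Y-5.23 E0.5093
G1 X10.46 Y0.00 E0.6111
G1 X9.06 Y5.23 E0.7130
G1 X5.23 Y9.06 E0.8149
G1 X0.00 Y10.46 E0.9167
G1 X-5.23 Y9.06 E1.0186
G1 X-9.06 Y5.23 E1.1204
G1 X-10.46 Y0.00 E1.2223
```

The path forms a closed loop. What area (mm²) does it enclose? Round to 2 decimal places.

328.28 mm²

Apply the shoelace formula to the sequence of (X, Y) vertices; enclosed area = 328.28 mm².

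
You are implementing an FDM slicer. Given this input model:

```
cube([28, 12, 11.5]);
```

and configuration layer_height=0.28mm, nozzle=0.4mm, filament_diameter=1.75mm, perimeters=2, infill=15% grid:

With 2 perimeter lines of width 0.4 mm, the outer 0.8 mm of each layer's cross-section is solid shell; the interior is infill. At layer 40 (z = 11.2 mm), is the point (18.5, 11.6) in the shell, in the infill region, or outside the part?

At z = 11.2 mm: the cube is present — its section is the full 28×12 rectangle. Overall, the cross-section is a single solid region. The nearest boundary edge runs (28.00, 12.00)→(0.00, 12.00); distance from the point to it = 0.40 mm. The point is inside the cross-section, 0.40 mm from the nearest boundary — within the 0.8 mm shell band (2 × 0.4).

shell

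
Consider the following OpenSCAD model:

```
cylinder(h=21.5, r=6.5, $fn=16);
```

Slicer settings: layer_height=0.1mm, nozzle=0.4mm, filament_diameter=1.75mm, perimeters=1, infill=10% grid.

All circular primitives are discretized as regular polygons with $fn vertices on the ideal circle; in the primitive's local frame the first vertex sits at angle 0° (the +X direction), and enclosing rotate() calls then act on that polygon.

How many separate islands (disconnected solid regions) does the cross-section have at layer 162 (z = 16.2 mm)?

At z = 16.2 mm: the cylinder: section is a regular 16-gon, circumradius r=6.5. Overall, the cross-section is a single solid region. Island count = 1.

1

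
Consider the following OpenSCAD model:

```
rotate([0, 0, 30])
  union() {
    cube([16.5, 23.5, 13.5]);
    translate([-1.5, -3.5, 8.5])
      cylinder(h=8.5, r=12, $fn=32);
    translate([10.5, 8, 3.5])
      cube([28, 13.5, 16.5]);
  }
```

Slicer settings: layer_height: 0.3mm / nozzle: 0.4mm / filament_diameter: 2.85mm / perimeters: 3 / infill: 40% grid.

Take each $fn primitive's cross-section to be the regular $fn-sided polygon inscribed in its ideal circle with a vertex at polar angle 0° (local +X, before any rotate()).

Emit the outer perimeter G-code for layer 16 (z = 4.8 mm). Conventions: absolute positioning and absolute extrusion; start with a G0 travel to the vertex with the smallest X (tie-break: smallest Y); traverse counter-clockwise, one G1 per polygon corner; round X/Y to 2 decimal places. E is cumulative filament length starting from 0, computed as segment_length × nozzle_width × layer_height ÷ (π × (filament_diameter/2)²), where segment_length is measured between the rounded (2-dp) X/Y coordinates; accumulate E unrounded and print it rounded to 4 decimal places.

At z = 4.8 mm: the cube is present — its section is the full 16.5×23.5 rectangle; the cylinder at (-1.5, -3.5) does not reach this height (z outside [8.5, 17]); the cube at (10.5, 8) (footprint 28×13.5) is included at this height; Combining (union): the regions partially overlap (shared area 81.00 mm²), so overlapping operands fuse into one piece — 1 connected region; (whole slice rotated 30° about Z — lengths, areas and connectivity unchanged). The outline is a single polygon with 8 vertices. Extrusion per mm of travel: 0.4 × 0.3 / (π × 1.425²) = 0.018811. Accumulating E over each segment gives final E = 2.3324.

G0 X-11.75 Y20.35 Z4.80
G1 X0.00 Y0.00 E0.4420
G1 X14.29 Y8.25 E0.7524
G1 X10.29 Y15.18 E0.9029
G1 X29.34 Y26.18 E1.3167
G1 X22.59 Y37.87 E1.5706
G1 X3.54 Y26.87 E1.9844
G1 X2.54 Y28.60 E2.0220
G1 X-11.75 Y20.35 E2.3324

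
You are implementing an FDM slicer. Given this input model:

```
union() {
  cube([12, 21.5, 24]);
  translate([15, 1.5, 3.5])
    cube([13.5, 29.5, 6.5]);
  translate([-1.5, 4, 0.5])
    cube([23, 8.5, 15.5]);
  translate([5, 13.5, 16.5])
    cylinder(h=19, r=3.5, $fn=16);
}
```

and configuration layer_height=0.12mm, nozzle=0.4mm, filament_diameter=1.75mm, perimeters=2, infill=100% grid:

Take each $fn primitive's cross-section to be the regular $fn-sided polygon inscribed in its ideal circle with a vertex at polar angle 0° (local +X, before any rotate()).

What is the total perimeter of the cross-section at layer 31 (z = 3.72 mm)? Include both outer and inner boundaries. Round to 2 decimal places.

At z = 3.72 mm: the cube (footprint 12×21.5) is included at this height (perimeter 67.00 mm); the cube at (15, 1.5) (footprint 13.5×29.5) is included at this height (perimeter 86.00 mm); the cube at (-1.5, 4) is present — its section is the full 23×8.5 rectangle (perimeter 63.00 mm); the cylinder at (5, 13.5) is not intersected at this z (z outside [16.5, 35.5]); Merging all regions: the regions partially overlap (shared area 157.25 mm²), so the edge portions inside another operand are dropped and the merged outline is re-measured after clipping — boundary = 145.00 mm. Overall, the cross-section is a single solid region. Total boundary length (outer) = 145.00 mm.

145.00 mm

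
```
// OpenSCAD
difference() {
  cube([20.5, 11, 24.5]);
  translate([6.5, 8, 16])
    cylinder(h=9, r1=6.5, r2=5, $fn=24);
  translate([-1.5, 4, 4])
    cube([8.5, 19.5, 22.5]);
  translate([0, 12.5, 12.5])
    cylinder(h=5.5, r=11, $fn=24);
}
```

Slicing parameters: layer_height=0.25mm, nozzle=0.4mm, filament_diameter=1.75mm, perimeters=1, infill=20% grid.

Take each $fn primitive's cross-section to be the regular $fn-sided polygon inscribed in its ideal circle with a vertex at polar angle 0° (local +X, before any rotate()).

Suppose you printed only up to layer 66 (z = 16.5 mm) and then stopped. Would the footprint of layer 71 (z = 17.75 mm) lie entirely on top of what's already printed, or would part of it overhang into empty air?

Compare the two slices. At z = 16.5: the cube (footprint 20.5×11) is included at this height (area 225.50 mm²); the cone at (6.5, 8): at t=0.056 of its height the radius interpolates to r₁+(r₂−r₁)t = 6.417, giving a regular 24-gon of that circumradius (area = (24/2)·6.417²·sin(360°/24) = 127.88 mm²); the cube at (-1.5, 4) is present — its section is the full 8.5×19.5 rectangle (area 165.75 mm²); the cylinder at (0, 12.5): section is a regular 24-gon, circumradius r=11 (area = (24/2)·11.000²·sin(360°/24) = 375.81 mm²); Taking the first minus the rest: starting from the 20.5×11 cube (225.50 mm²), the cone at (6.5, 8) partially overlaps it — only the 100.75 mm² overlap (of its 127.88 mm²) is removed, clipping the outline; the 8.5×19.5 cube at (-1.5, 4) partially overlaps it — only the 3.37 mm² overlap (of its 165.75 mm²) is removed, clipping the outline; the r=11 cylinder at (0, 12.5) partially overlaps it — only the 6.07 mm² overlap (of its 375.81 mm²) is removed, clipping the outline — area = 115.31 mm². At z = 17.75: the 20.5×11 cube contributes its full rectangle (area 225.50 mm²); the cone at (6.5, 8): at t=0.194 of its height the radius interpolates to r₁+(r₂−r₁)t = 6.208, giving a regular 24-gon of that circumradius (area = (24/2)·6.208²·sin(360°/24) = 119.71 mm²); the cube at (-1.5, 4) is present — its section is the full 8.5×19.5 rectangle (area 165.75 mm²); the r=11 cylinder at (0, 12.5) contributes a regular 24-gon of circumradius 11 (area = (24/2)·11.000²·sin(360°/24) = 375.81 mm²); After the difference (first − rest): starting from the 20.5×11 cube (225.50 mm²), the cone at (6.5, 8) partially overlaps it — only the 95.37 mm² overlap (of its 119.71 mm²) is removed, clipping the outline; the 8.5×19.5 cube at (-1.5, 4) partially overlaps it — only the 4.91 mm² overlap (of its 165.75 mm²) is removed, clipping the outline; the r=11 cylinder at (0, 12.5) partially overlaps it — only the 6.66 mm² overlap (of its 375.81 mm²) is removed, clipping the outline — area = 118.56 mm². Checking containment: at z = 17.75 the cross-section extends beyond the z = 16.5 cross-section by about 3.25 mm².

part overhangs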